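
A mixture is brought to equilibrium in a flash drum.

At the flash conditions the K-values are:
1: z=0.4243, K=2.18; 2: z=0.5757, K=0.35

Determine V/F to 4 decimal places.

V/F = 0.1649

Material balance + equilibrium reduce to Σ zᵢ(Kᵢ−1)/(1+V/F(Kᵢ−1)) = 0.
Feasibility: ΣzᵢKᵢ = 1.1265, Σzᵢ/Kᵢ = 1.8395 — both > 1, two phases present.
Newton–Raphson from V/F = 0.5:
  V/F = 0.5000: g = -0.23949, g' = -0.7675 → V/F = 0.1880
  V/F = 0.1880: g = -0.01651, g' = -0.7114 → V/F = 0.1648
  V/F = 0.1648: g = 0.00009, g' = -0.7192 → V/F = 0.1649
Converged at V/F = 0.1649.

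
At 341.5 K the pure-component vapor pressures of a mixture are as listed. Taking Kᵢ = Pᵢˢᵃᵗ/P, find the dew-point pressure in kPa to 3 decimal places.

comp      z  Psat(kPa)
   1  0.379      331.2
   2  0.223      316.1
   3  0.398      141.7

At the dew point ψ → 1, so Σzᵢ/Kᵢ = 1 with Kᵢ = Pᵢˢᵃᵗ/P ⇒ 1/P = Σzᵢ/Pᵢˢᵃᵗ.
1/P = 0.379/331.2 + 0.223/316.1 + 0.398/141.7 = 0.004659 ⇒ P = 214.659 kPa

Pdew = 214.659 kPa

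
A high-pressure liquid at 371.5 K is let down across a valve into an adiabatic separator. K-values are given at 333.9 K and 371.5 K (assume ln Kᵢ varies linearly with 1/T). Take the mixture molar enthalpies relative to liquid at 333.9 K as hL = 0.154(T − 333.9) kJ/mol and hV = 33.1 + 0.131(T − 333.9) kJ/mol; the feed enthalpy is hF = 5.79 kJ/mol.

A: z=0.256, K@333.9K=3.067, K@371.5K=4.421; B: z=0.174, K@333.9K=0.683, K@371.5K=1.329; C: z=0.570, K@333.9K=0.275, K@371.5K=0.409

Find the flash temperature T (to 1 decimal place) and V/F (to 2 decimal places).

Adiabatic flash: solve Rachford–Rice at each trial T, then check hF = ψ·hV(T) + (1−ψ)·hL(T).
  T = 333.9 K: K = (3.067, 0.683, 0.275), RR gives ψ = 0.046, H_out = 1.515 kJ/mol
  T = 371.5 K: K = (4.421, 1.329, 0.409), RR gives ψ = 0.377, H_out = 17.942 kJ/mol
  T = 352.7 K: K = (3.718, 0.970, 0.339), RR gives ψ = 0.210, H_out = 9.760 kJ/mol
  T = 343.3 K: K = (3.386, 0.818, 0.306), RR gives ψ = 0.129, H_out = 5.696 kJ/mol
  T = 348.0 K: K = (3.550, 0.892, 0.322), RR gives ψ = 0.170, H_out = 7.734 kJ/mol
  T = 345.6 K: K = (3.466, 0.853, 0.314), RR gives ψ = 0.149, H_out = 6.696 kJ/mol
Linear interpolation between T = 343.3 (H_out = 5.696) and T = 345.6 (H_out = 6.696) on hF = 5.79 gives T ≈ 343.5 K, at which ψ = 0.13.

T = 343.5 K, V/F = 0.13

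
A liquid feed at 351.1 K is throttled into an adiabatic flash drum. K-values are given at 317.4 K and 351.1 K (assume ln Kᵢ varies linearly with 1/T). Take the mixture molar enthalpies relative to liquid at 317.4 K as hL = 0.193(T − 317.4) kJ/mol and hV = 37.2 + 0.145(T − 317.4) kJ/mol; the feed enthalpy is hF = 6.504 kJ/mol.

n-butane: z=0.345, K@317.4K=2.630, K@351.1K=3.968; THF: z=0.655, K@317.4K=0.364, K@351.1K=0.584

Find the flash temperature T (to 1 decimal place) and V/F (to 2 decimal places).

Adiabatic flash: solve Rachford–Rice at each trial T, then check hF = ψ·hV(T) + (1−ψ)·hL(T).
  T = 317.4 K: K = (2.630, 0.364), RR gives ψ = 0.141, H_out = 5.231 kJ/mol
  T = 351.1 K: K = (3.968, 0.584), RR gives ψ = 0.609, H_out = 28.161 kJ/mol
  T = 334.2 K: K = (3.262, 0.466), RR gives ψ = 0.357, H_out = 16.229 kJ/mol
  T = 325.8 K: K = (2.937, 0.413), RR gives ψ = 0.250, H_out = 10.817 kJ/mol
  T = 321.6 K: K = (2.781, 0.388), RR gives ψ = 0.196, H_out = 8.070 kJ/mol
  T = 319.5 K: K = (2.705, 0.376), RR gives ψ = 0.169, H_out = 6.665 kJ/mol
Linear interpolation between T = 317.4 (H_out = 5.231) and T = 319.5 (H_out = 6.665) on hF = 6.504 gives T ≈ 319.3 K, at which ψ = 0.17.

T = 319.3 K, V/F = 0.17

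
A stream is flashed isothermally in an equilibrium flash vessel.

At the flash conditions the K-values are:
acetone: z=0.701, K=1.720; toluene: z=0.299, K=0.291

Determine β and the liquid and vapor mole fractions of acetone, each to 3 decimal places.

Rachford–Rice: g(β) = Σ zᵢ(Kᵢ−1)/(1+β(Kᵢ−1)) = 0.
Check two-phase: ΣzᵢKᵢ = 1.293 > 1 and Σzᵢ/Kᵢ = 1.435 > 1, so g(0) = 0.293 > 0 and g(1) = -0.435 < 0.
Binary case is linear: z₁(K₁−1)(1+β(K₂−1)) + z₂(K₂−1)(1+β(K₁−1)) = 0
⇒ β = [z₁(K₁−1)+z₂(K₂−1)] / [−(K₁−1)(K₂−1)] = 0.2927/0.5105 = 0.573
Compositions from xᵢ = zᵢ/(1+β(Kᵢ−1)), yᵢ = Kᵢxᵢ:
  acetone: x = 0.496, y = 0.853
  toluene: x = 0.504, y = 0.147

β = 0.573, x_acetone = 0.496, y_acetone = 0.853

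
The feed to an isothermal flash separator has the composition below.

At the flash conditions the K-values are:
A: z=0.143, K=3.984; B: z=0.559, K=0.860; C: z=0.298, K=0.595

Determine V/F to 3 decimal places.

V/F = 0.314

Rachford–Rice: g(V/F) = Σ zᵢ(Kᵢ−1)/(1+V/F(Kᵢ−1)) = 0.
g(0) = ΣzᵢKᵢ − 1 = 0.228 and g(1) = 1 − Σzᵢ/Kᵢ = -0.187, so a root lies in (0, 1).
Newton–Raphson from V/F = 0.5:
  V/F = 0.500: g = -0.0643, g' = -0.295 → V/F = 0.282
  V/F = 0.282: g = 0.0141, g' = -0.450 → V/F = 0.313
  V/F = 0.313: g = 0.0005, g' = -0.416 → V/F = 0.314
Converged at V/F = 0.314.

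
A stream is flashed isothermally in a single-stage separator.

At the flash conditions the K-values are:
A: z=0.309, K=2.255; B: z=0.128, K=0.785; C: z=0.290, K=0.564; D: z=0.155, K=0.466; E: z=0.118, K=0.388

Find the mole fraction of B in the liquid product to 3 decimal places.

x_B = 0.132

Let ψ = V/F and solve Σ zᵢ(Kᵢ−1)/(1+ψ(Kᵢ−1)) = 0.
Check two-phase: ΣzᵢKᵢ = 1.079 > 1 and Σzᵢ/Kᵢ = 1.451 > 1, so g(0) = 0.079 > 0 and g(1) = -0.451 < 0.
Newton–Raphson from ψ = 0.5:
  ψ = 0.500: g = -0.1712, g' = -0.455 → ψ = 0.124
  ψ = 0.124: g = 0.0069, g' = -0.535 → ψ = 0.137
Converged at ψ = 0.137.
Compositions from xᵢ = zᵢ/(1+ψ(Kᵢ−1)), yᵢ = Kᵢxᵢ:
  A: x = 0.264, y = 0.595
  B: x = 0.132, y = 0.104
  C: x = 0.308, y = 0.174
  D: x = 0.167, y = 0.078
  E: x = 0.129, y = 0.050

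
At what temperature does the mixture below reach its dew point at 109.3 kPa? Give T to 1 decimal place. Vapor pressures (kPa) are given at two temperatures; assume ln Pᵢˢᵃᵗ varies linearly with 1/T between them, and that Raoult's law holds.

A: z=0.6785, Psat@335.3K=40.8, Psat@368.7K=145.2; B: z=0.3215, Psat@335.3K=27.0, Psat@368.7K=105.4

T = 364.0 K

Dew-point temperature: Σzᵢ·P/Pᵢˢᵃᵗ(T) = 1. Interpolate ln Pᵢˢᵃᵗ = aᵢ + bᵢ/T.
  T = 335.3 K: ΣzᵢP/Pᵢˢᵃᵗ = 3.1191
  T = 368.7 K: ΣzᵢP/Pᵢˢᵃᵗ = 0.8441
  T = 352.0 K: ΣzᵢP/Pᵢˢᵃᵗ = 1.5727
  T = 360.4 K: ΣzᵢP/Pᵢˢᵃᵗ = 1.1417
  T = 364.5 K: ΣzᵢP/Pᵢˢᵃᵗ = 0.9818
  T = 362.4 K: ΣzᵢP/Pᵢˢᵃᵗ = 1.0603
Interpolating between 362.4 K and 364.5 K gives T ≈ 364.0 K.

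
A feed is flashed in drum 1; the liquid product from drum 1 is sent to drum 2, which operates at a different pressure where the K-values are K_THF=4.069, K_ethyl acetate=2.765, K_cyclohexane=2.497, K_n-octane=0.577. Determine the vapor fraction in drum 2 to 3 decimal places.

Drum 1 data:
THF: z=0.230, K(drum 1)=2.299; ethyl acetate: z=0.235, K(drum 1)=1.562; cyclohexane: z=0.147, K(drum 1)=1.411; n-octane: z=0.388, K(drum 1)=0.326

V/F (drum 2) = 0.846

Drum 1:
Newton iteration, ψ₁⁰ = 0.5:
  ψ₁ = 0.500: g = -0.0601, g' = -0.606 → ψ₁ = 0.401
  ψ₁ = 0.401: g = -0.0022, g' = -0.566 → ψ₁ = 0.397
Converged at ψ₁ = 0.397.
Drum-1 compositions:
  THF: x = 0.152, y = 0.349
  ethyl acetate: x = 0.192, y = 0.300
  cyclohexane: x = 0.126, y = 0.178
  n-octane: x = 0.530, y = 0.173
Drum-2 feed = drum-1 liquid: z₂ = (0.1517, 0.1921, 0.1264, 0.5297).
Drum 2:
Rachford–Rice: g(ψ₂) = Σ zᵢ(Kᵢ−1)/(1+ψ₂(Kᵢ−1)) = 0.
Check two-phase: ΣzᵢKᵢ = 1.770 > 1 and Σzᵢ/Kᵢ = 1.075 > 1, so g(0) = 0.770 > 0 and g(1) = -0.075 < 0.
Newton–Raphson from ψ₂ = 0.63:
  ψ₂ = 0.630: g = 0.1112, g' = -0.551 → ψ₂ = 0.832
  ψ₂ = 0.832: g = 0.0071, g' = -0.493 → ψ₂ = 0.846
Converged at ψ₂ = 0.846.
  THF: x = 0.042, y = 0.172
  ethyl acetate: x = 0.077, y = 0.213
  cyclohexane: x = 0.056, y = 0.139
  n-octane: x = 0.825, y = 0.476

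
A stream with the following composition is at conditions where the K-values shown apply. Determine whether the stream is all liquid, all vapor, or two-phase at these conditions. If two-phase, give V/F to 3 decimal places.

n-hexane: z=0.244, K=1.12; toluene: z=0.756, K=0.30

all liquid

ΣzᵢKᵢ = 0.500; Σzᵢ/Kᵢ = 2.738.
Since ΣzᵢKᵢ < 1 the mixture is below its bubble point — single liquid phase.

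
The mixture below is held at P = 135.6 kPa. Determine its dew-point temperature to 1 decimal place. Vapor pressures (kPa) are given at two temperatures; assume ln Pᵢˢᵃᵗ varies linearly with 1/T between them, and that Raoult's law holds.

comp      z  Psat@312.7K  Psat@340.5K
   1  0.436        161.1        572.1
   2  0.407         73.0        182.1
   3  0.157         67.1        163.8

Dew-point temperature: Σzᵢ·P/Pᵢˢᵃᵗ(T) = 1. Interpolate ln Pᵢˢᵃᵗ = aᵢ + bᵢ/T.
  T = 312.7 K: ΣzᵢP/Pᵢˢᵃᵗ = 1.4403
  T = 340.5 K: ΣzᵢP/Pᵢˢᵃᵗ = 0.5364
  T = 326.6 K: ΣzᵢP/Pᵢˢᵃᵗ = 0.8583
  T = 319.6 K: ΣzᵢP/Pᵢˢᵃᵗ = 1.1068
  T = 323.1 K: ΣzᵢP/Pᵢˢᵃᵗ = 0.9731
  T = 321.4 K: ΣzᵢP/Pᵢˢᵃᵗ = 1.0355
Interpolating between 321.4 K and 323.1 K gives T ≈ 322.4 K.

T = 322.4 K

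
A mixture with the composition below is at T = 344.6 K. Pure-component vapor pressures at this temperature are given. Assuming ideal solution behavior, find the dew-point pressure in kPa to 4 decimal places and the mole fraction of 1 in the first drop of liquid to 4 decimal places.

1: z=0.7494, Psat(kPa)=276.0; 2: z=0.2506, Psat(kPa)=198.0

At the dew point ψ → 1, so Σzᵢ/Kᵢ = 1 with Kᵢ = Pᵢˢᵃᵗ/P ⇒ 1/P = Σzᵢ/Pᵢˢᵃᵗ.
1/P = 0.7494/276.0 + 0.2506/198.0 = 0.0039809 ⇒ P = 251.2011 kPa
xᵢ = zᵢP/Pᵢˢᵃᵗ ⇒ x_1 = 0.7494·251.2011/276.0 = 0.6821

Pdew = 251.2011 kPa, x_1 = 0.6821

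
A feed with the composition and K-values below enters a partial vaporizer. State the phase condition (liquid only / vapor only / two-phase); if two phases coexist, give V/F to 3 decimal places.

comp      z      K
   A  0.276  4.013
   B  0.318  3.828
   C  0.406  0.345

ΣzᵢKᵢ = 2.465; Σzᵢ/Kᵢ = 1.329.
Both exceed 1, so a two-phase solution exists.
Rachford–Rice: g(ψ) = Σ zᵢ(Kᵢ−1)/(1+ψ(Kᵢ−1)) = 0.
Newton–Raphson from ψ = 0.5:
  ψ = 0.500: g = 0.3089, g' = -1.220 → ψ = 0.753
  ψ = 0.753: g = 0.0169, g' = -1.172 → ψ = 0.768
  ψ = 0.768: g = -0.0001, g' = -1.186 → ψ = 0.767
Converged at ψ = 0.767.

two-phase, V/F = 0.767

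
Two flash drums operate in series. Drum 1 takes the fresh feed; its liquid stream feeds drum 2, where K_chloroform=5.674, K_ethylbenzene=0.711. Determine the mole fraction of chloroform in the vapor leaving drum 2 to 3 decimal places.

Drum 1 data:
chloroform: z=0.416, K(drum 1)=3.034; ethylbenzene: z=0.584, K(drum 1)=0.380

y_chloroform (drum 2) = 0.330

Drum 1:
Material balance + equilibrium reduce to Σ zᵢ(Kᵢ−1)/(1+ψ₁(Kᵢ−1)) = 0.
Check two-phase: ΣzᵢKᵢ = 1.484 > 1 and Σzᵢ/Kᵢ = 1.674 > 1, so g(0) = 0.484 > 0 and g(1) = -0.674 < 0.
Binary case is linear: z₁(K₁−1)(1+ψ₁(K₂−1)) + z₂(K₂−1)(1+ψ₁(K₁−1)) = 0
⇒ ψ₁ = [z₁(K₁−1)+z₂(K₂−1)] / [−(K₁−1)(K₂−1)] = 0.4841/1.2611 = 0.384
Drum-1 compositions:
  chloroform: x = 0.234, y = 0.709
  ethylbenzene: x = 0.766, y = 0.291
Drum-2 feed = drum-1 liquid: z₂ = (0.2336, 0.7664).
Drum 2:
Let ψ₂ = V/F and solve Σ zᵢ(Kᵢ−1)/(1+ψ₂(Kᵢ−1)) = 0.
Feasibility: ΣzᵢKᵢ = 1.870, Σzᵢ/Kᵢ = 1.119 — both > 1, two phases present.
Iterate (Newton) starting at ψ₂ = 0.5:
  ψ₂ = 0.500: g = 0.0683, g' = -0.546 → ψ₂ = 0.625
  ψ₂ = 0.625: g = 0.0081, g' = -0.427 → ψ₂ = 0.644
Converged at ψ₂ = 0.644.
  chloroform: x = 0.058, y = 0.330
  ethylbenzene: x = 0.942, y = 0.670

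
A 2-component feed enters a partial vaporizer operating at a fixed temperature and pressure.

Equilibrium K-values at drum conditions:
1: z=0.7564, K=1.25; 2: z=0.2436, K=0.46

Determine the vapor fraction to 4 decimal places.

ψ = 0.4263

Let ψ = V/F and solve Σ zᵢ(Kᵢ−1)/(1+ψ(Kᵢ−1)) = 0.
g(0) = ΣzᵢKᵢ − 1 = 0.0576 and g(1) = 1 − Σzᵢ/Kᵢ = -0.1347, so a root lies in (0, 1).
Newton–Raphson from ψ = 0.54:
  ψ = 0.5400: g = -0.01908, g' = -0.1782 → ψ = 0.4329
  ψ = 0.4329: g = -0.00105, g' = -0.1595 → ψ = 0.4264
  ψ = 0.4264: g = -0.00000, g' = -0.1585 → ψ = 0.4263
Converged at ψ = 0.4263.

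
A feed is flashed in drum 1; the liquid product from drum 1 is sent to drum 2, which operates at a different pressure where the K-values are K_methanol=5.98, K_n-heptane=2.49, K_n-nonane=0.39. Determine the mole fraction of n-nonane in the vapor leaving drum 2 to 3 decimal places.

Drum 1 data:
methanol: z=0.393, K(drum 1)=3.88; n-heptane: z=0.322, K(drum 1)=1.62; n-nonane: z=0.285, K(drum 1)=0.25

y_n-nonane (drum 2) = 0.310

Drum 1:
Rachford–Rice: g(ψ₁) = Σ zᵢ(Kᵢ−1)/(1+ψ₁(Kᵢ−1)) = 0.
Feasibility: ΣzᵢKᵢ = 2.118, Σzᵢ/Kᵢ = 1.440 — both > 1, two phases present.
Newton–Raphson from ψ₁ = 0.39:
  ψ₁ = 0.390: g = 0.3917, g' = -1.124 → ψ₁ = 0.739
  ψ₁ = 0.739: g = 0.0196, g' = -1.197 → ψ₁ = 0.755
Converged at ψ₁ = 0.755.
Drum-1 compositions:
  methanol: x = 0.124, y = 0.480
  n-heptane: x = 0.219, y = 0.355
  n-nonane: x = 0.657, y = 0.164
Drum-2 feed = drum-1 liquid: z₂ = (0.1238, 0.2194, 0.6568).
Drum 2:
Material balance + equilibrium reduce to Σ zᵢ(Kᵢ−1)/(1+ψ₂(Kᵢ−1)) = 0.
Check two-phase: ΣzᵢKᵢ = 1.543 > 1 and Σzᵢ/Kᵢ = 1.793 > 1, so g(0) = 0.543 > 0 and g(1) = -0.793 < 0.
Newton–Raphson from ψ₂ = 0.67:
  ψ₂ = 0.670: g = -0.3718, g' = -0.984 → ψ₂ = 0.292
  ψ₂ = 0.292: g = -0.0087, g' = -1.108 → ψ₂ = 0.284
Converged at ψ₂ = 0.284.
  methanol: x = 0.051, y = 0.306
  n-heptane: x = 0.154, y = 0.384
  n-nonane: x = 0.795, y = 0.310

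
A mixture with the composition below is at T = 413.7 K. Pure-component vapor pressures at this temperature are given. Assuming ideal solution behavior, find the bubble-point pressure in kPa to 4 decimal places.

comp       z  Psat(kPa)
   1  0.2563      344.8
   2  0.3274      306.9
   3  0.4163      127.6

Pbub = 241.9712 kPa

At the bubble point ψ → 0, so ΣzᵢKᵢ = 1 with Kᵢ = Pᵢˢᵃᵗ/P ⇒ P = ΣzᵢPᵢˢᵃᵗ.
P = 0.2563·344.8 + 0.3274·306.9 + 0.4163·127.6 = 241.9712 kPa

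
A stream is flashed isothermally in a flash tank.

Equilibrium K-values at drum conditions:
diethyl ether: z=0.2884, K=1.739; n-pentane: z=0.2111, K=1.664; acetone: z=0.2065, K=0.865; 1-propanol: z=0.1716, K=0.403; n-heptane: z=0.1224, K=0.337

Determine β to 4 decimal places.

β = 0.4021

Rachford–Rice: g(β) = Σ zᵢ(Kᵢ−1)/(1+β(Kᵢ−1)) = 0.
Check two-phase: ΣzᵢKᵢ = 1.1418 > 1 and Σzᵢ/Kᵢ = 1.3204 > 1, so g(0) = 0.1418 > 0 and g(1) = -0.3204 < 0.
Newton–Raphson from β = 0.63:
  β = 0.6300: g = -0.08978, g' = -0.4399 → β = 0.4259
  β = 0.4259: g = -0.00866, g' = -0.3664 → β = 0.4023
  β = 0.4023: g = -0.00006, g' = -0.3618 → β = 0.4021
Converged at β = 0.4021.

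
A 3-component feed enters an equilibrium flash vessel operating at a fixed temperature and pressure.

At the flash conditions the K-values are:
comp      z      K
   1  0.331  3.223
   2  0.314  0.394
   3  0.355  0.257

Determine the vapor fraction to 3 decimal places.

Material balance + equilibrium reduce to Σ zᵢ(Kᵢ−1)/(1+ψ(Kᵢ−1)) = 0.
Feasibility: ΣzᵢKᵢ = 1.282, Σzᵢ/Kᵢ = 2.281 — both > 1, two phases present.
Iterate (Newton) starting at ψ = 0.6:
  ψ = 0.600: g = -0.4597, g' = -1.223 → ψ = 0.224
  ψ = 0.224: g = -0.0456, g' = -1.165 → ψ = 0.185
  ψ = 0.185: g = 0.0012, g' = -1.231 → ψ = 0.186
Converged at ψ = 0.186.

ψ = 0.186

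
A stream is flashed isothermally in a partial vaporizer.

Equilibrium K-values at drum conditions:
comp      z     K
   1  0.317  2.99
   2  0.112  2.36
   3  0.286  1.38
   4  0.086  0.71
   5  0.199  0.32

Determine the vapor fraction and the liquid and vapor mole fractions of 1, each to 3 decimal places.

ψ = 0.892, x_1 = 0.114, y_1 = 0.342

Material balance + equilibrium reduce to Σ zᵢ(Kᵢ−1)/(1+ψ(Kᵢ−1)) = 0.
Check two-phase: ΣzᵢKᵢ = 1.732 > 1 and Σzᵢ/Kᵢ = 1.104 > 1, so g(0) = 0.732 > 0 and g(1) = -0.104 < 0.
Newton–Raphson from ψ = 0.5:
  ψ = 0.500: g = 0.2640, g' = -0.639 → ψ = 0.913
  ψ = 0.913: g = -0.0183, g' = -0.876 → ψ = 0.892
Converged at ψ = 0.892.
Compositions from xᵢ = zᵢ/(1+ψ(Kᵢ−1)), yᵢ = Kᵢxᵢ:
  1: x = 0.114, y = 0.342
  2: x = 0.051, y = 0.119
  3: x = 0.214, y = 0.295
  4: x = 0.116, y = 0.082
  5: x = 0.506, y = 0.162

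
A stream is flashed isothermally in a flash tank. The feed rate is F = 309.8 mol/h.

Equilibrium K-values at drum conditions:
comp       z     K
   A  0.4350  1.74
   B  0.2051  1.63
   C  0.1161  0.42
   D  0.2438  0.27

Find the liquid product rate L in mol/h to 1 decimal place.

L = 178.5 mol/h

Material balance + equilibrium reduce to Σ zᵢ(Kᵢ−1)/(1+ψ(Kᵢ−1)) = 0.
Feasibility: ΣzᵢKᵢ = 1.2058, Σzᵢ/Kᵢ = 1.5552 — both > 1, two phases present.
Newton–Raphson from ψ = 0.5:
  ψ = 0.5000: g = -0.04189, g' = -0.5737 → ψ = 0.4270
  ψ = 0.4270: g = -0.00164, g' = -0.5313 → ψ = 0.4239
Converged at ψ = 0.4239.
Then V = ψ·F = 0.4239·309.8 = 131.3 mol/h and L = F − V = 178.5 mol/h.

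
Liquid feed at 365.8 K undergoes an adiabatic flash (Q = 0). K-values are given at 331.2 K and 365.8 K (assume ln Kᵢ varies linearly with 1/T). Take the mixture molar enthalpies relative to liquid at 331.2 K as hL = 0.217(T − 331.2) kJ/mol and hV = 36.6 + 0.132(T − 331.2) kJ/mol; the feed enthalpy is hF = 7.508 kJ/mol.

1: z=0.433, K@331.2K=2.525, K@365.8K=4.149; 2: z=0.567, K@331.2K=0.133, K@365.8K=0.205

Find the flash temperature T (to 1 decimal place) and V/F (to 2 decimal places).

Adiabatic flash: solve Rachford–Rice at each trial T, then check hF = ψ·hV(T) + (1−ψ)·hL(T).
  T = 331.2 K: K = (2.525, 0.133), RR gives ψ = 0.128, H_out = 4.671 kJ/mol
  T = 365.8 K: K = (4.149, 0.205), RR gives ψ = 0.365, H_out = 19.780 kJ/mol
  T = 348.5 K: K = (3.277, 0.167), RR gives ψ = 0.271, H_out = 13.264 kJ/mol
  T = 339.9 K: K = (2.888, 0.150), RR gives ψ = 0.209, H_out = 9.377 kJ/mol
  T = 335.5 K: K = (2.701, 0.141), RR gives ψ = 0.171, H_out = 7.119 kJ/mol
  T = 337.7 K: K = (2.794, 0.145), RR gives ψ = 0.190, H_out = 8.275 kJ/mol
Linear interpolation between T = 335.5 (H_out = 7.119) and T = 337.7 (H_out = 8.275) on hF = 7.508 gives T ≈ 336.2 K, at which ψ = 0.18.

T = 336.2 K, V/F = 0.18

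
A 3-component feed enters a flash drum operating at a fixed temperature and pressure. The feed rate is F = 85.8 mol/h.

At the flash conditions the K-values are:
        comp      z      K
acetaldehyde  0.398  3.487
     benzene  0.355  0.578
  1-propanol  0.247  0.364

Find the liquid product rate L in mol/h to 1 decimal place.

Rachford–Rice: g(V/F) = Σ zᵢ(Kᵢ−1)/(1+V/F(Kᵢ−1)) = 0.
Feasibility: ΣzᵢKᵢ = 1.683, Σzᵢ/Kᵢ = 1.407 — both > 1, two phases present.
Newton iteration, V/F⁰ = 0.5:
  V/F = 0.500: g = 0.0210, g' = -0.805 → V/F = 0.526
Converged at V/F = 0.526.
Then V = V/F·F = 0.5263·85.8 = 45.2 mol/h and L = F − V = 40.6 mol/h.

L = 40.6 mol/h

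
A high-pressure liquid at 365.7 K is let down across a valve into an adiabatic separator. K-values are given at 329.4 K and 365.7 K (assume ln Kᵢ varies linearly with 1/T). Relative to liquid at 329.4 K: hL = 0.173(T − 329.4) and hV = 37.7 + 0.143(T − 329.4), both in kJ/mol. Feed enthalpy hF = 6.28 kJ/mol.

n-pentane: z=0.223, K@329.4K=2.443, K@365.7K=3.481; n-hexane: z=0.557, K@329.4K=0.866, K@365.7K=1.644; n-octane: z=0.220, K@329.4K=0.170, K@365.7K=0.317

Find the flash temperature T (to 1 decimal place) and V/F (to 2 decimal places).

Adiabatic flash: solve Rachford–Rice at each trial T, then check hF = ψ·hV(T) + (1−ψ)·hL(T).
  T = 329.4 K: K = (2.443, 0.866, 0.170), RR gives ψ = 0.112, H_out = 4.217 kJ/mol
  T = 365.7 K: K = (3.481, 1.644, 0.317), RR gives ψ = 0.909, H_out = 39.556 kJ/mol
  T = 347.5 K: K = (2.942, 1.212, 0.236), RR gives ψ = 0.591, H_out = 25.094 kJ/mol
  T = 338.4 K: K = (2.686, 1.028, 0.201), RR gives ψ = 0.365, H_out = 15.229 kJ/mol
  T = 333.9 K: K = (2.563, 0.945, 0.185), RR gives ψ = 0.239, H_out = 9.752 kJ/mol
  T = 331.6 K: K = (2.502, 0.904, 0.177), RR gives ψ = 0.174, H_out = 6.914 kJ/mol
Linear interpolation between T = 329.4 (H_out = 4.217) and T = 331.6 (H_out = 6.914) on hF = 6.28 gives T ≈ 331.1 K, at which ψ = 0.16.

T = 331.1 K, V/F = 0.16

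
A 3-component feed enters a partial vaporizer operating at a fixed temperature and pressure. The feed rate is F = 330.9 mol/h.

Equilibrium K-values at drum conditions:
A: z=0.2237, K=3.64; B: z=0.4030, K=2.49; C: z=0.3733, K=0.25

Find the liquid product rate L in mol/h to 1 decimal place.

Newton iteration, ψ⁰ = 0.65:
  ψ = 0.6500: g = -0.02381, g' = -1.2417 → ψ = 0.6308
  ψ = 0.6308: g = -0.00028, g' = -1.2136 → ψ = 0.6306
Converged at ψ = 0.6306.
Then V = ψ·F = 0.6306·330.9 = 208.7 mol/h and L = F − V = 122.2 mol/h.

L = 122.2 mol/h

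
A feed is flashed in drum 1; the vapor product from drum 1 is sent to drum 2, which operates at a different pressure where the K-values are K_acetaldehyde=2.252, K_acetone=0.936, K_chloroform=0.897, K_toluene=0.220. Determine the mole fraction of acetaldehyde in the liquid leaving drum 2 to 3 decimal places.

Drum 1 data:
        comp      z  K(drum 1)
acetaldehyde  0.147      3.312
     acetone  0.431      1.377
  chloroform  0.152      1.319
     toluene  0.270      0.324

x_acetaldehyde (drum 2) = 0.154

Drum 1:
Material balance + equilibrium reduce to Σ zᵢ(Kᵢ−1)/(1+ψ₁(Kᵢ−1)) = 0.
g(0) = ΣzᵢKᵢ − 1 = 0.368 and g(1) = 1 − Σzᵢ/Kᵢ = -0.306, so a root lies in (0, 1).
Iterate (Newton) starting at ψ₁ = 0.5:
  ψ₁ = 0.500: g = 0.0605, g' = -0.505 → ψ₁ = 0.620
  ψ₁ = 0.620: g = -0.0022, g' = -0.549 → ψ₁ = 0.616
Converged at ψ₁ = 0.616.
Drum-1 compositions:
  acetaldehyde: x = 0.061, y = 0.201
  acetone: x = 0.350, y = 0.482
  chloroform: x = 0.127, y = 0.168
  toluene: x = 0.462, y = 0.150
Drum-2 feed = drum-1 vapor: z₂ = (0.2009, 0.4817, 0.1676, 0.1498).
Drum 2:
Let ψ₂ = V/F and solve Σ zᵢ(Kᵢ−1)/(1+ψ₂(Kᵢ−1)) = 0.
Check two-phase: ΣzᵢKᵢ = 1.087 > 1 and Σzᵢ/Kᵢ = 1.472 > 1, so g(0) = 0.087 > 0 and g(1) = -0.472 < 0.
Newton–Raphson from ψ₂ = 0.5:
  ψ₂ = 0.500: g = -0.0870, g' = -0.368 → ψ₂ = 0.264
  ψ₂ = 0.264: g = -0.0072, g' = -0.326 → ψ₂ = 0.242
Converged at ψ₂ = 0.242.
  acetaldehyde: x = 0.154, y = 0.347
  acetone: x = 0.489, y = 0.458
  chloroform: x = 0.172, y = 0.154
  toluene: x = 0.185, y = 0.041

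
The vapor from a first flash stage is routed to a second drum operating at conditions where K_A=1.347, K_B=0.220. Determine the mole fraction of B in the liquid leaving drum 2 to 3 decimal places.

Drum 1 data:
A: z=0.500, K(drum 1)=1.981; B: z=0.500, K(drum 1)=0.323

x_B (drum 2) = 0.308

Drum 1:
Binary case is linear: z₁(K₁−1)(1+ψ₁(K₂−1)) + z₂(K₂−1)(1+ψ₁(K₁−1)) = 0
⇒ ψ₁ = [z₁(K₁−1)+z₂(K₂−1)] / [−(K₁−1)(K₂−1)] = 0.1520/0.6641 = 0.229
Drum-1 compositions:
  A: x = 0.408, y = 0.809
  B: x = 0.592, y = 0.191
Drum-2 feed = drum-1 vapor: z₂ = (0.8089, 0.1911).
Drum 2:
Rachford–Rice: g(ψ₂) = Σ zᵢ(Kᵢ−1)/(1+ψ₂(Kᵢ−1)) = 0.
Check two-phase: ΣzᵢKᵢ = 1.132 > 1 and Σzᵢ/Kᵢ = 1.469 > 1, so g(0) = 0.132 > 0 and g(1) = -0.469 < 0.
Iterate (Newton) starting at ψ₂ = 0.37:
  ψ₂ = 0.370: g = 0.0392, g' = -0.306 → ψ₂ = 0.498
  ψ₂ = 0.498: g = -0.0044, g' = -0.382 → ψ₂ = 0.486
Converged at ψ₂ = 0.486.
  A: x = 0.692, y = 0.932
  B: x = 0.308, y = 0.068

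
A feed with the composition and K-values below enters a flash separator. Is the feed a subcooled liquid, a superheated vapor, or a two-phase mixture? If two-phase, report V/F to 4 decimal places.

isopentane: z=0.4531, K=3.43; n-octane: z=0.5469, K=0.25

ΣzᵢKᵢ = 1.6909; Σzᵢ/Kᵢ = 2.3197.
Both exceed 1, so a two-phase solution exists.
Material balance + equilibrium reduce to Σ zᵢ(Kᵢ−1)/(1+ψ(Kᵢ−1)) = 0.
Binary case is linear: z₁(K₁−1)(1+ψ(K₂−1)) + z₂(K₂−1)(1+ψ(K₁−1)) = 0
⇒ ψ = [z₁(K₁−1)+z₂(K₂−1)] / [−(K₁−1)(K₂−1)] = 0.69086/1.82250 = 0.3791

two-phase, V/F = 0.3791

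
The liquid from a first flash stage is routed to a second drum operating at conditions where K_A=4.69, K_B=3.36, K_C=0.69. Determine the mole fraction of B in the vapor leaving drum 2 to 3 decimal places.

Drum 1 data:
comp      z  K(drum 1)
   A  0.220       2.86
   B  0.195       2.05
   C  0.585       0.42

Drum 1:
Let ψ₁ = V/F and solve Σ zᵢ(Kᵢ−1)/(1+ψ₁(Kᵢ−1)) = 0.
Feasibility: ΣzᵢKᵢ = 1.275, Σzᵢ/Kᵢ = 1.565 — both > 1, two phases present.
Newton iteration, ψ₁⁰ = 0.5:
  ψ₁ = 0.500: g = -0.1316, g' = -0.687 → ψ₁ = 0.308
  ψ₁ = 0.308: g = 0.0014, g' = -0.722 → ψ₁ = 0.310
Converged at ψ₁ = 0.310.
Drum-1 compositions:
  A: x = 0.139, y = 0.399
  B: x = 0.147, y = 0.301
  C: x = 0.713, y = 0.300
Drum-2 feed = drum-1 liquid: z₂ = (0.1395, 0.1471, 0.7135).
Drum 2:
Newton–Raphson from ψ₂ = 0.5:
  ψ₂ = 0.500: g = 0.0783, g' = -0.503 → ψ₂ = 0.656
  ψ₂ = 0.656: g = 0.0091, g' = -0.397 → ψ₂ = 0.679
Converged at ψ₂ = 0.679.
  A: x = 0.040, y = 0.187
  B: x = 0.057, y = 0.190
  C: x = 0.904, y = 0.624

y_B (drum 2) = 0.190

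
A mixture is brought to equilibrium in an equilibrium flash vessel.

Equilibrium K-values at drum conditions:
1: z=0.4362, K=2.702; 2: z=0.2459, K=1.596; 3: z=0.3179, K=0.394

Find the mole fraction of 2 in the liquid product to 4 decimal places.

x_2 = 0.1629

Material balance + equilibrium reduce to Σ zᵢ(Kᵢ−1)/(1+ψ(Kᵢ−1)) = 0.
Feasibility: ΣzᵢKᵢ = 1.6963, Σzᵢ/Kᵢ = 1.1224 — both > 1, two phases present.
Iterate (Newton) starting at ψ = 0.5:
  ψ = 0.5000: g = 0.23760, g' = -0.6610 → ψ = 0.8595
  ψ = 0.8595: g = -0.00370, g' = -0.7550 → ψ = 0.8546
Converged at ψ = 0.8546.
Compositions from xᵢ = zᵢ/(1+ψ(Kᵢ−1)), yᵢ = Kᵢxᵢ:
  1: x = 0.1777, y = 0.4802
  2: x = 0.1629, y = 0.2600
  3: x = 0.6594, y = 0.2598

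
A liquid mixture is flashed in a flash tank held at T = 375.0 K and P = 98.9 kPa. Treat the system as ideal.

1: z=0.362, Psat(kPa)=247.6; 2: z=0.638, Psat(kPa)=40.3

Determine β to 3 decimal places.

β = 0.187

Raoult's law: Kᵢ = Pᵢˢᵃᵗ/P = Pᵢˢᵃᵗ/98.9.
  K_1 = 247.6/98.9 = 2.50354, K_2 = 40.3/98.9 = 0.40748
Material balance + equilibrium reduce to Σ zᵢ(Kᵢ−1)/(1+β(Kᵢ−1)) = 0.
Feasibility: ΣzᵢKᵢ = 1.166, Σzᵢ/Kᵢ = 1.710 — both > 1, two phases present.
Binary case is linear: z₁(K₁−1)(1+β(K₂−1)) + z₂(K₂−1)(1+β(K₁−1)) = 0
⇒ β = [z₁(K₁−1)+z₂(K₂−1)] / [−(K₁−1)(K₂−1)] = 0.1663/0.8909 = 0.187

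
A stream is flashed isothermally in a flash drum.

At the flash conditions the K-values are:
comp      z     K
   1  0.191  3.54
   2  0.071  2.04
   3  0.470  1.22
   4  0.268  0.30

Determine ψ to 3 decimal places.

ψ = 0.609

Material balance + equilibrium reduce to Σ zᵢ(Kᵢ−1)/(1+ψ(Kᵢ−1)) = 0.
Check two-phase: ΣzᵢKᵢ = 1.475 > 1 and Σzᵢ/Kᵢ = 1.367 > 1, so g(0) = 0.475 > 0 and g(1) = -0.367 < 0.
Newton iteration, ψ⁰ = 0.5:
  ψ = 0.500: g = 0.0668, g' = -0.602 → ψ = 0.611
  ψ = 0.611: g = -0.0014, g' = -0.637 → ψ = 0.609
Converged at ψ = 0.609.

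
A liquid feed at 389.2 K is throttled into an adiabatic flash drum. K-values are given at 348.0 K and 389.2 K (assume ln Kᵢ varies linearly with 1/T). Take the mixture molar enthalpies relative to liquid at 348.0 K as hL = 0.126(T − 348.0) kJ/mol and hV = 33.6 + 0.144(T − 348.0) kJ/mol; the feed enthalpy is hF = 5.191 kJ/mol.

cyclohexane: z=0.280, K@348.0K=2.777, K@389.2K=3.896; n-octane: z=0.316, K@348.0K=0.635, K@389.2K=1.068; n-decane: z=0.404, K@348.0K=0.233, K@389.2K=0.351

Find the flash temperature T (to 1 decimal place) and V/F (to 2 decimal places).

Adiabatic flash: solve Rachford–Rice at each trial T, then check hF = ψ·hV(T) + (1−ψ)·hL(T).
  T = 348.0 K: K = (2.777, 0.635, 0.233), RR gives ψ = 0.067, H_out = 2.243 kJ/mol
  T = 389.2 K: K = (3.896, 1.068, 0.351), RR gives ψ = 0.453, H_out = 20.757 kJ/mol
  T = 368.6 K: K = (3.321, 0.836, 0.289), RR gives ψ = 0.259, H_out = 11.381 kJ/mol
  T = 358.3 K: K = (3.044, 0.731, 0.260), RR gives ψ = 0.164, H_out = 6.833 kJ/mol
  T = 353.1 K: K = (2.908, 0.682, 0.246), RR gives ψ = 0.115, H_out = 4.531 kJ/mol
  T = 355.7 K: K = (2.976, 0.706, 0.253), RR gives ψ = 0.140, H_out = 5.685 kJ/mol
  T = 354.4 K: K = (2.942, 0.694, 0.250), RR gives ψ = 0.128, H_out = 5.109 kJ/mol
Linear interpolation between T = 354.4 (H_out = 5.109) and T = 355.7 (H_out = 5.685) on hF = 5.191 gives T ≈ 354.6 K, at which ψ = 0.13.

T = 354.6 K, V/F = 0.13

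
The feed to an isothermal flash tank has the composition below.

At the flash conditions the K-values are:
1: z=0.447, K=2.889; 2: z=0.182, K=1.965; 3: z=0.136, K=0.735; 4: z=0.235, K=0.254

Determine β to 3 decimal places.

Rachford–Rice: g(β) = Σ zᵢ(Kᵢ−1)/(1+β(Kᵢ−1)) = 0.
g(0) = ΣzᵢKᵢ − 1 = 0.809 and g(1) = 1 − Σzᵢ/Kᵢ = -0.358, so a root lies in (0, 1).
Iterate (Newton) starting at β = 0.5:
  β = 0.500: g = 0.2316, g' = -0.844 → β = 0.774
  β = 0.774: g = -0.0170, g' = -1.067 → β = 0.758
Converged at β = 0.758.

β = 0.758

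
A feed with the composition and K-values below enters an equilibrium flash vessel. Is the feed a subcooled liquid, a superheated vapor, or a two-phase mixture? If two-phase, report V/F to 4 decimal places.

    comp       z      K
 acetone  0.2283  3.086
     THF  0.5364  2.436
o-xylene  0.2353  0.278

ΣzᵢKᵢ = 2.0766; Σzᵢ/Kᵢ = 1.1406.
Both exceed 1, so a two-phase solution exists.
Rachford–Rice: g(ψ) = Σ zᵢ(Kᵢ−1)/(1+ψ(Kᵢ−1)) = 0.
Iterate (Newton) starting at ψ = 0.5:
  ψ = 0.5000: g = 0.41559, g' = -0.9132 → ψ = 0.9551
  ψ = 0.9551: g = -0.06336, g' = -1.5806 → ψ = 0.9150
  ψ = 0.9150: g = -0.00403, g' = -1.3891 → ψ = 0.9121
Converged at ψ = 0.9121.

two-phase, V/F = 0.9121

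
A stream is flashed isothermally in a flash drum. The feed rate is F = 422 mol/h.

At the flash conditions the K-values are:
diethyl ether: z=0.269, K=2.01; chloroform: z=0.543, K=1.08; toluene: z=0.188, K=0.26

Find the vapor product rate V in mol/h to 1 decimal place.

Iterate (Newton) starting at ψ = 0.5:
  ψ = 0.500: g = 0.0015, g' = -0.384 → ψ = 0.504
Converged at ψ = 0.504.
Then V = ψ·F = 0.5038·422 = 212.6 mol/h and L = F − V = 209.4 mol/h.

V = 212.6 mol/h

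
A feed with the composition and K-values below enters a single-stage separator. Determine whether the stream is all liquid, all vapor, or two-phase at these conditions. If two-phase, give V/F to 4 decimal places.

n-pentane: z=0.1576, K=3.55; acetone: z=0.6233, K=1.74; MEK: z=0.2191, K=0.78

all vapor

ΣzᵢKᵢ = 1.8149; Σzᵢ/Kᵢ = 0.6835.
Since Σzᵢ/Kᵢ < 1 the mixture is above its dew point — single vapor phase.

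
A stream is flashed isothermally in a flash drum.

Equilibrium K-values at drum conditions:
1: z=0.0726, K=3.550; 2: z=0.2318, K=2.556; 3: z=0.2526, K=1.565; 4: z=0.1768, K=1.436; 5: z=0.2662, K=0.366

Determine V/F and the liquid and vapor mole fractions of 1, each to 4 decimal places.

V/F = 0.8505, x_1 = 0.0229, y_1 = 0.0813

Rachford–Rice: g(V/F) = Σ zᵢ(Kᵢ−1)/(1+V/F(Kᵢ−1)) = 0.
g(0) = ΣzᵢKᵢ − 1 = 0.5968 and g(1) = 1 − Σzᵢ/Kᵢ = -0.1230, so a root lies in (0, 1).
Newton iteration, V/F⁰ = 0.5:
  V/F = 0.5000: g = 0.21170, g' = -0.5698 → V/F = 0.8715
  V/F = 0.8715: g = -0.01517, g' = -0.7349 → V/F = 0.8509
  V/F = 0.8509: g = -0.00026, g' = -0.7101 → V/F = 0.8505
Converged at V/F = 0.8505.
Compositions from xᵢ = zᵢ/(1+V/F(Kᵢ−1)), yᵢ = Kᵢxᵢ:
  1: x = 0.0229, y = 0.0813
  2: x = 0.0998, y = 0.2550
  3: x = 0.1706, y = 0.2670
  4: x = 0.1290, y = 0.1852
  5: x = 0.5777, y = 0.2115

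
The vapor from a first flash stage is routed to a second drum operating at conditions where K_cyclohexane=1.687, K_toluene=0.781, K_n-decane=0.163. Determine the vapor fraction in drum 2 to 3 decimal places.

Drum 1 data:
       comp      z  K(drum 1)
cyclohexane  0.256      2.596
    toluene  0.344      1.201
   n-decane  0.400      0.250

V/F (drum 2) = 0.438

Drum 1:
Newton–Raphson from ψ₁ = 0.5:
  ψ₁ = 0.500: g = -0.1899, g' = -0.789 → ψ₁ = 0.259
  ψ₁ = 0.259: g = -0.0177, g' = -0.686 → ψ₁ = 0.233
  ψ₁ = 0.233: g = 0.0000, g' = -0.689 → ψ₁ = 0.234
Converged at ψ₁ = 0.234.
Drum-1 compositions:
  cyclohexane: x = 0.186, y = 0.484
  toluene: x = 0.329, y = 0.395
  n-decane: x = 0.485, y = 0.121
Drum-2 feed = drum-1 vapor: z₂ = (0.4841, 0.3946, 0.1212).
Drum 2:
Rachford–Rice: g(ψ₂) = Σ zᵢ(Kᵢ−1)/(1+ψ₂(Kᵢ−1)) = 0.
g(0) = ΣzᵢKᵢ − 1 = 0.145 and g(1) = 1 − Σzᵢ/Kᵢ = -0.536, so a root lies in (0, 1).
Newton iteration, ψ₂⁰ = 0.5:
  ψ₂ = 0.500: g = -0.0240, g' = -0.402 → ψ₂ = 0.440
  ψ₂ = 0.440: g = -0.0010, g' = -0.371 → ψ₂ = 0.438
Converged at ψ₂ = 0.438.
  cyclohexane: x = 0.372, y = 0.628
  toluene: x = 0.436, y = 0.341
  n-decane: x = 0.191, y = 0.031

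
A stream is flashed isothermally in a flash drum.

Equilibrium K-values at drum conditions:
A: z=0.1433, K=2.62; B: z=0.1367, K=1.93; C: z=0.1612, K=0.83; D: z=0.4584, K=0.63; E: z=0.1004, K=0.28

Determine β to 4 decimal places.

β = 0.1705

Rachford–Rice: g(β) = Σ zᵢ(Kᵢ−1)/(1+β(Kᵢ−1)) = 0.
g(0) = ΣzᵢKᵢ − 1 = 0.0900 and g(1) = 1 − Σzᵢ/Kᵢ = -0.4059, so a root lies in (0, 1).
Iterate (Newton) starting at β = 0.31:
  β = 0.3100: g = -0.06035, g' = -0.4094 → β = 0.1626
  β = 0.1626: g = 0.00366, g' = -0.4676 → β = 0.1704
  β = 0.1704: g = 0.00002, g' = -0.4631 → β = 0.1705
Converged at β = 0.1705.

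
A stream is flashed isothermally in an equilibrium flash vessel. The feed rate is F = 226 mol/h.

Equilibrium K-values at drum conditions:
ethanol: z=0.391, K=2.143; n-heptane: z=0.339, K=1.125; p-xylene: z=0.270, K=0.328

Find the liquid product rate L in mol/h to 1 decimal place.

L = 90.2 mol/h

Material balance + equilibrium reduce to Σ zᵢ(Kᵢ−1)/(1+V/F(Kᵢ−1)) = 0.
Check two-phase: ΣzᵢKᵢ = 1.308 > 1 and Σzᵢ/Kᵢ = 1.307 > 1, so g(0) = 0.308 > 0 and g(1) = -0.307 < 0.
Newton iteration, V/F⁰ = 0.5:
  V/F = 0.500: g = 0.0510, g' = -0.488 → V/F = 0.605
  V/F = 0.605: g = -0.0019, g' = -0.529 → V/F = 0.601
Converged at V/F = 0.601.
Then V = V/F·F = 0.6010·226 = 135.8 mol/h and L = F − V = 90.2 mol/h.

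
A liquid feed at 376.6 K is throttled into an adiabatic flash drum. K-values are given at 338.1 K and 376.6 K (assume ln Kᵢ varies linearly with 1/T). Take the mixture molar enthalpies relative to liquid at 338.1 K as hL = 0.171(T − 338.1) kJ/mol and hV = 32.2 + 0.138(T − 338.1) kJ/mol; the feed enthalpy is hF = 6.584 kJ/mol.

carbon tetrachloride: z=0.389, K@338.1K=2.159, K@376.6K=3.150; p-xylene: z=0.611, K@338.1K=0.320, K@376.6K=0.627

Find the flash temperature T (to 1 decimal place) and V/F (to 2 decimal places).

T = 345.9 K, V/F = 0.16

Adiabatic flash: solve Rachford–Rice at each trial T, then check hF = ψ·hV(T) + (1−ψ)·hL(T).
  T = 338.1 K: K = (2.159, 0.320), RR gives ψ = 0.045, H_out = 1.445 kJ/mol
  T = 376.6 K: K = (3.150, 0.627), RR gives ψ = 0.759, H_out = 30.050 kJ/mol
  T = 357.4 K: K = (2.636, 0.457), RR gives ψ = 0.342, H_out = 14.102 kJ/mol
  T = 347.8 K: K = (2.393, 0.384), RR gives ψ = 0.193, H_out = 7.826 kJ/mol
  T = 343.0 K: K = (2.276, 0.352), RR gives ψ = 0.121, H_out = 4.716 kJ/mol
  T = 345.4 K: K = (2.334, 0.368), RR gives ψ = 0.157, H_out = 6.277 kJ/mol
Linear interpolation between T = 345.4 (H_out = 6.277) and T = 347.8 (H_out = 7.826) on hF = 6.584 gives T ≈ 345.9 K, at which ψ = 0.16.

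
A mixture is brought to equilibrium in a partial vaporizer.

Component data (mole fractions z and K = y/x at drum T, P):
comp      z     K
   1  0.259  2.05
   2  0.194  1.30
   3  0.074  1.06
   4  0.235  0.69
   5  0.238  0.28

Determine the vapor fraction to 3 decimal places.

ψ = 0.215

Let ψ = V/F and solve Σ zᵢ(Kᵢ−1)/(1+ψ(Kᵢ−1)) = 0.
g(0) = ΣzᵢKᵢ − 1 = 0.090 and g(1) = 1 − Σzᵢ/Kᵢ = -0.536, so a root lies in (0, 1).
Newton–Raphson from ψ = 0.58:
  ψ = 0.580: g = -0.1602, g' = -0.521 → ψ = 0.272
  ψ = 0.272: g = -0.0231, g' = -0.406 → ψ = 0.215
Converged at ψ = 0.215.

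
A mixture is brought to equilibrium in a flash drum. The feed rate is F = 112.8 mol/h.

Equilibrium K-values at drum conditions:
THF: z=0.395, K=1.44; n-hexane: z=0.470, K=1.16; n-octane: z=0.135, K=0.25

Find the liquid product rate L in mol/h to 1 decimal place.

L = 37.7 mol/h

Rachford–Rice: g(V/F) = Σ zᵢ(Kᵢ−1)/(1+V/F(Kᵢ−1)) = 0.
Feasibility: ΣzᵢKᵢ = 1.148, Σzᵢ/Kᵢ = 1.219 — both > 1, two phases present.
Iterate (Newton) starting at V/F = 0.5:
  V/F = 0.500: g = 0.0501, g' = -0.256 → V/F = 0.696
  V/F = 0.696: g = -0.0109, g' = -0.386 → V/F = 0.667
  V/F = 0.667: g = -0.0004, g' = -0.360 → V/F = 0.666
Converged at V/F = 0.666.
Then V = V/F·F = 0.6662·112.8 = 75.1 mol/h and L = F − V = 37.7 mol/h.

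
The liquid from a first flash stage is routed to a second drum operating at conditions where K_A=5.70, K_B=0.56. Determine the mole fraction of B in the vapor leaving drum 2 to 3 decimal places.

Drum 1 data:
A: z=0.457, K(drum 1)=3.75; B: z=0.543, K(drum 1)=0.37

y_B (drum 2) = 0.512

Drum 1:
Rachford–Rice: g(ψ₁) = Σ zᵢ(Kᵢ−1)/(1+ψ₁(Kᵢ−1)) = 0.
Feasibility: ΣzᵢKᵢ = 1.915, Σzᵢ/Kᵢ = 1.589 — both > 1, two phases present.
Binary case is linear: z₁(K₁−1)(1+ψ₁(K₂−1)) + z₂(K₂−1)(1+ψ₁(K₁−1)) = 0
⇒ ψ₁ = [z₁(K₁−1)+z₂(K₂−1)] / [−(K₁−1)(K₂−1)] = 0.9147/1.7325 = 0.528
Drum-1 compositions:
  A: x = 0.186, y = 0.699
  B: x = 0.814, y = 0.301
Drum-2 feed = drum-1 liquid: z₂ = (0.1864, 0.8136).
Drum 2:
Newton iteration, ψ₂⁰ = 0.47:
  ψ₂ = 0.470: g = -0.1783, g' = -0.650 → ψ₂ = 0.196
  ψ₂ = 0.196: g = 0.0646, g' = -1.306 → ψ₂ = 0.245
  ψ₂ = 0.245: g = 0.0057, g' = -1.087 → ψ₂ = 0.250
  ψ₂ = 0.250: g = 0.0001, g' = -1.068 → ψ₂ = 0.251
Converged at ψ₂ = 0.251.
  A: x = 0.086, y = 0.488
  B: x = 0.914, y = 0.512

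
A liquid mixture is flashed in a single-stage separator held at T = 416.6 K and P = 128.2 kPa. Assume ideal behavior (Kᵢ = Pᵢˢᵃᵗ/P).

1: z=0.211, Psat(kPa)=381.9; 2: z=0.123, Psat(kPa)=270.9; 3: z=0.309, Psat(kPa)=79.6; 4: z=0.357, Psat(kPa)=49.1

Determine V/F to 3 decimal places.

V/F = 0.245

Raoult's law: Kᵢ = Pᵢˢᵃᵗ/P = Pᵢˢᵃᵗ/128.2.
  K_1 = 381.9/128.2 = 2.97894, K_2 = 270.9/128.2 = 2.11310, K_3 = 79.6/128.2 = 0.62090, K_4 = 49.1/128.2 = 0.38300
Material balance + equilibrium reduce to Σ zᵢ(Kᵢ−1)/(1+V/F(Kᵢ−1)) = 0.
Check two-phase: ΣzᵢKᵢ = 1.217 > 1 and Σzᵢ/Kᵢ = 1.559 > 1, so g(0) = 0.217 > 0 and g(1) = -0.559 < 0.
Newton iteration, V/F⁰ = 0.5:
  V/F = 0.500: g = -0.1652, g' = -0.624 → V/F = 0.235
  V/F = 0.235: g = 0.0073, g' = -0.720 → V/F = 0.245
Converged at V/F = 0.245.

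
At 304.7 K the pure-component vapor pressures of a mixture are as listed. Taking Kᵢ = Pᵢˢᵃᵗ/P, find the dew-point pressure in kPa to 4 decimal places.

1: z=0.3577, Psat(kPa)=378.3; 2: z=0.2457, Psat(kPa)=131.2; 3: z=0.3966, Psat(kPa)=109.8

At the dew point ψ → 1, so Σzᵢ/Kᵢ = 1 with Kᵢ = Pᵢˢᵃᵗ/P ⇒ 1/P = Σzᵢ/Pᵢˢᵃᵗ.
1/P = 0.3577/378.3 + 0.2457/131.2 + 0.3966/109.8 = 0.0064303 ⇒ P = 155.5142 kPa

Pdew = 155.5142 kPa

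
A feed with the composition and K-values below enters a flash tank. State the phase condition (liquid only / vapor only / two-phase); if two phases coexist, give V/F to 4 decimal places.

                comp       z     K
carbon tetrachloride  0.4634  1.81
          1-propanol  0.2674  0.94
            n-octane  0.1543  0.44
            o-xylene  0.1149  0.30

ΣzᵢKᵢ = 1.1925; Σzᵢ/Kᵢ = 1.2742.
Both exceed 1, so a two-phase solution exists.
Material balance + equilibrium reduce to Σ zᵢ(Kᵢ−1)/(1+ψ(Kᵢ−1)) = 0.
Iterate (Newton) starting at ψ = 0.5:
  ψ = 0.5000: g = 0.00687, g' = -0.3816 → ψ = 0.5180
  ψ = 0.5180: g = -0.00004, g' = -0.3865 → ψ = 0.5179
Converged at ψ = 0.5179.

two-phase, V/F = 0.5179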